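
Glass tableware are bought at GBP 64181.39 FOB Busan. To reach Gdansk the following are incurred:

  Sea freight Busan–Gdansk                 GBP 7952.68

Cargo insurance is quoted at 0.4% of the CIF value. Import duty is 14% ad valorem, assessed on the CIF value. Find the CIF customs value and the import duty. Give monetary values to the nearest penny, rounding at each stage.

CIF value: GBP 72423.77; import duty: GBP 10139.33

Let C be the CIF value. C = FOB price + freight + 0.4% × C
C − 0.4% × C = 64181.39 + 7952.68
0.996 × C = 72134.07
C = 72134.07 / 0.996 = 72423.77
Insurance premium = 0.4% × 72423.77 = 289.70
Import duty = 72423.77 × 14% = 10139.33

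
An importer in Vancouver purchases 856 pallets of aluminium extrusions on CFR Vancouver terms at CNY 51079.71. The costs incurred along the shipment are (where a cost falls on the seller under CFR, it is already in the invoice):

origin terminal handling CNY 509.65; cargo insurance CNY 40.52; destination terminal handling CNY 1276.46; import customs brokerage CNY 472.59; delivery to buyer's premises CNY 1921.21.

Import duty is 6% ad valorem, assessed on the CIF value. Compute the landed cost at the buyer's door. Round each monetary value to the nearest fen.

CFR: the seller pays costs through ocean freight to the destination port, but not insurance.
Already in the invoice (seller's account under CFR): origin terminal — exclude.
CIF value = CFR price + insurance = 51079.71 + 40.52 = 51120.23
Import duty = 51120.23 × 6% = 3067.21
Buyer bears: insurance 40.52 + destination terminal 1276.46 + brokerage 472.59 + delivery 1921.21 + duty 3067.21 = 6777.99
Landed cost = invoice 51079.71 + 6777.99 = 57857.70

Total landed cost: CNY 57857.70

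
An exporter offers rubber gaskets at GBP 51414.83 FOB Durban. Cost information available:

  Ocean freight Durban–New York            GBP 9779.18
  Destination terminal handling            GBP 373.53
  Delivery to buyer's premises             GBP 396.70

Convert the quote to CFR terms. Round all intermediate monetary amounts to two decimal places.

Not relevant to the conversion: destination terminal, delivery — on the buyer under both terms; not part of either seller's price.
From FOB to CFR, the seller additionally bears: freight.
CFR price = 51414.83 + 9779.18 = 61194.01

CFR price: GBP 61194.01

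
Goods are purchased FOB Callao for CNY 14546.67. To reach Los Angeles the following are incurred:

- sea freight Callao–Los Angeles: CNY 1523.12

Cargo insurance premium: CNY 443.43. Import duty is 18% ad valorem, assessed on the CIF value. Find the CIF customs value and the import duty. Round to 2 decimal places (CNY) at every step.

CIF value: CNY 16513.22; import duty: CNY 2972.38

CIF = FOB price + freight + insurance
CIF = 14546.67 + 1523.12 + 443.43 = 16513.22
Import duty = 16513.22 × 18% = 2972.38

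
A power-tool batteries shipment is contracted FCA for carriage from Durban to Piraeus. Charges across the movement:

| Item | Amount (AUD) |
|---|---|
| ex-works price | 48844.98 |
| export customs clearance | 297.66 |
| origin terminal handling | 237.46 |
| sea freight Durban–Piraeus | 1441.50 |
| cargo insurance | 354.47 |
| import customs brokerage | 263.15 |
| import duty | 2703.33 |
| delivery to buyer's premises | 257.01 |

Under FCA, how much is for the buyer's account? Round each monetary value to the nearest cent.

FCA: the seller delivers export-cleared goods to the carrier; the buyer bears costs from that point.
Seller's account: goods 48844.98 + export clearance 297.66 = 49142.64
Buyer's account: origin terminal 237.46 + freight 1441.50 + insurance 354.47 + brokerage 263.15 + duty 2703.33 + delivery 257.01 = 5256.92

Buyer's account: AUD 5256.92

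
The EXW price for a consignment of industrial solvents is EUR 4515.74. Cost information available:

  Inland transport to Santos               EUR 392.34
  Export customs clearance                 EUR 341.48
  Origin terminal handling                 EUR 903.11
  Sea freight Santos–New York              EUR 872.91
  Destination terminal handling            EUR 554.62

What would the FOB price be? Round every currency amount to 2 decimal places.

FOB price: EUR 6152.67

Not relevant to the conversion: freight, destination terminal — on the buyer under both terms; not part of either seller's price.
From EXW to FOB, the seller additionally bears: inland to port, export clearance, origin terminal.
FOB price = 4515.74 + 392.34 + 341.48 + 903.11 = 6152.67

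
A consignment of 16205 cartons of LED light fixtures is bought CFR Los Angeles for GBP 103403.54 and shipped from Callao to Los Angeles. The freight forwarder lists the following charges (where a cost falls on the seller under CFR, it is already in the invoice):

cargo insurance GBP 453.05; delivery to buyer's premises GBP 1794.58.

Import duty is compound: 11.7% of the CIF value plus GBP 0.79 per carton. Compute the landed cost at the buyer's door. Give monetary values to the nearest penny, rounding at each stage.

CFR: the seller pays costs through ocean freight to the destination port, but not insurance.
CIF value = CFR price + insurance = 103403.54 + 453.05 = 103856.59
Ad valorem component: 103856.59 × 11.7% = 12151.22
Specific component: 16205 × 0.79 = 12801.95
Import duty = 12151.22 + 12801.95 = 24953.17
Buyer bears: insurance 453.05 + delivery 1794.58 + duty 24953.17 = 27200.80
Landed cost = invoice 103403.54 + 27200.80 = 130604.34

Total landed cost: GBP 130604.34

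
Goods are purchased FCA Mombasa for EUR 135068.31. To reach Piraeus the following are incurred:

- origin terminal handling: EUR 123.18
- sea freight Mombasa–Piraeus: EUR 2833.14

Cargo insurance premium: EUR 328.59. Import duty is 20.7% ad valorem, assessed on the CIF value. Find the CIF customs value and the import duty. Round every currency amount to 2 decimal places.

CIF = FCA price + pre-shipment costs + freight + insurance
CIF = 135068.31 + 123.18 + 2833.14 + 328.59 = 138353.22
Import duty = 138353.22 × 20.7% = 28639.12

CIF value: EUR 138353.22; import duty: EUR 28639.12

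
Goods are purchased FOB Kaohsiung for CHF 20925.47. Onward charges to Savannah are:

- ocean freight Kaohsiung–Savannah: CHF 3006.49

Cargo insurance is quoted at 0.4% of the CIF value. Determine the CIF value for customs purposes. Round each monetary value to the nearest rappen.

CIF value: CHF 24028.07

Let C be the CIF value. C = FOB price + freight + 0.4% × C
C − 0.4% × C = 20925.47 + 3006.49
0.996 × C = 23931.96
C = 23931.96 / 0.996 = 24028.07
Insurance premium = 0.4% × 24028.07 = 96.11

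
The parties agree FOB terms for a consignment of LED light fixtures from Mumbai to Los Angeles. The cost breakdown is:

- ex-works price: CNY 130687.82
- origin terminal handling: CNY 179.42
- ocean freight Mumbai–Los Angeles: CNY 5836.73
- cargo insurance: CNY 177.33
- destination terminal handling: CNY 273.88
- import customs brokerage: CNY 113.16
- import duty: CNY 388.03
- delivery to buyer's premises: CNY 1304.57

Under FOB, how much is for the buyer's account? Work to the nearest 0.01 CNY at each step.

FOB: the seller bears costs until goods are on board at the origin port; the buyer bears freight, insurance and all costs thereafter.
Seller's account: goods 130687.82 + origin terminal 179.42 = 130867.24
Buyer's account: freight 5836.73 + insurance 177.33 + destination terminal 273.88 + brokerage 113.16 + duty 388.03 + delivery 1304.57 = 8093.70

Buyer's account: CNY 8093.70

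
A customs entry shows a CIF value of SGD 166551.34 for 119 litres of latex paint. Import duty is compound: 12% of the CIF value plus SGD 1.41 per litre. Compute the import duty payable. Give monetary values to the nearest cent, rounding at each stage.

Import duty: SGD 20153.95

Ad valorem component: 166551.34 × 12% = 19986.16
Specific component: 119 × 1.41 = 167.79
Import duty = 19986.16 + 167.79 = 20153.95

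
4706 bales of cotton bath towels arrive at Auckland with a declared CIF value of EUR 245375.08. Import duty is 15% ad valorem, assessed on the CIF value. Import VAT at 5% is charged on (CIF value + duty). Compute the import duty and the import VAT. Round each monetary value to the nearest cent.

Import duty = 245375.08 × 15% = 36806.26
VAT base = CIF + duty = 245375.08 + 36806.26 = 282181.34
Import VAT = 282181.34 × 5% = 14109.07

Import duty: EUR 36806.26; import VAT: EUR 14109.07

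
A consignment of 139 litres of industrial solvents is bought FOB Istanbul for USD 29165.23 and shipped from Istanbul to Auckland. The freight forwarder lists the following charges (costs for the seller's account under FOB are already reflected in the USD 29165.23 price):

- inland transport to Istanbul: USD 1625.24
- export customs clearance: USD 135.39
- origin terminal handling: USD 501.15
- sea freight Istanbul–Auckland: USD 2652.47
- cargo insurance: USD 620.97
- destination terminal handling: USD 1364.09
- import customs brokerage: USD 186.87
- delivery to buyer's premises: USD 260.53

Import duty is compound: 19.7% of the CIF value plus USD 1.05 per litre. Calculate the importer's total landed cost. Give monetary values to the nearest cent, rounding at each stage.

FOB: the seller bears costs until goods are on board at the origin port; the buyer bears freight, insurance and all costs thereafter.
Already in the invoice (seller's account under FOB): inland to port, export clearance, origin terminal — exclude.
CIF value = FOB price + freight + insurance = 29165.23 + 2652.47 + 620.97 = 32438.67
Ad valorem component: 32438.67 × 19.7% = 6390.42
Specific component: 139 × 1.05 = 145.95
Import duty = 6390.42 + 145.95 = 6536.37
Buyer bears: freight 2652.47 + insurance 620.97 + destination terminal 1364.09 + brokerage 186.87 + delivery 260.53 + duty 6536.37 = 11621.30
Landed cost = invoice 29165.23 + 11621.30 = 40786.53

Total landed cost: USD 40786.53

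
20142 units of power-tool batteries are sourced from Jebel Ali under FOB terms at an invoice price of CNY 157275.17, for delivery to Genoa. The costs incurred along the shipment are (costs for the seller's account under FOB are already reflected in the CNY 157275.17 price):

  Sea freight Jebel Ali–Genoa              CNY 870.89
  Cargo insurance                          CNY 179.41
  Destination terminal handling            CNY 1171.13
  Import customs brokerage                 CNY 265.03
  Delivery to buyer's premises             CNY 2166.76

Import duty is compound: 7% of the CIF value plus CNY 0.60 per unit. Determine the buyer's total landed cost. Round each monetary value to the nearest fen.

FOB: the seller bears costs until goods are on board at the origin port; the buyer bears freight, insurance and all costs thereafter.
CIF value = FOB price + freight + insurance = 157275.17 + 870.89 + 179.41 = 158325.47
Ad valorem component: 158325.47 × 7% = 11082.78
Specific component: 20142 × 0.60 = 12085.20
Import duty = 11082.78 + 12085.20 = 23167.98
Buyer bears: freight 870.89 + insurance 179.41 + destination terminal 1171.13 + brokerage 265.03 + delivery 2166.76 + duty 23167.98 = 27821.20
Landed cost = invoice 157275.17 + 27821.20 = 185096.37

Total landed cost: CNY 185096.37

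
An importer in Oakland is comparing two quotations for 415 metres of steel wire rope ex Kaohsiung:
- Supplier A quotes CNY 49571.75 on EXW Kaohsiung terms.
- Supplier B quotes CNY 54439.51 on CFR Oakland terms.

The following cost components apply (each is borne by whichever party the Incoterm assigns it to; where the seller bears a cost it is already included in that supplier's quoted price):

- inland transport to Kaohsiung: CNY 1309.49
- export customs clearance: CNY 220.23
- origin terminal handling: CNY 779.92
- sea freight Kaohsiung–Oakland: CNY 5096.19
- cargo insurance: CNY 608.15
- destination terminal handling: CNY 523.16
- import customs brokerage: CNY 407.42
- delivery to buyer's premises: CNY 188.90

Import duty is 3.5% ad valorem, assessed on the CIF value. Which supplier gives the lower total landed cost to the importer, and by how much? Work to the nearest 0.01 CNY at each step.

Supplier A (EXW):
CIF value = EXW price + inland to port + export clearance + origin terminal + freight + insurance = 49571.75 + 1309.49 + 220.23 + 779.92 + 5096.19 + 608.15 = 57585.73
Import duty = 57585.73 × 3.5% = 2015.50
Buyer bears (A): 1309.49 + 220.23 + 779.92 + 5096.19 + 608.15 + 523.16 + 407.42 + 188.90 = 9133.46
Landed cost (A) = invoice 49571.75 + 9133.46 + duty 2015.50 = 60720.71
Supplier B (CFR):
CIF value = CFR price + insurance = 54439.51 + 608.15 = 55047.66
Import duty = 55047.66 × 3.5% = 1926.67
Buyer bears (B): 608.15 + 523.16 + 407.42 + 188.90 = 1727.63
Landed cost (B) = invoice 54439.51 + 1727.63 + duty 1926.67 = 58093.81
Difference = |60720.71 − 58093.81| = 2626.90

Supplier B is cheaper by CNY 2626.90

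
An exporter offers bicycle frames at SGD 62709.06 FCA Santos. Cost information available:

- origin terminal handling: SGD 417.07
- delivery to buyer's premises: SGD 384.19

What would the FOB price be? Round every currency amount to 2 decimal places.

Not relevant to the conversion: delivery — on the buyer under both terms; not part of either seller's price.
From FCA to FOB, the seller additionally bears: origin terminal.
FOB price = 62709.06 + 417.07 = 63126.13

FOB price: SGD 63126.13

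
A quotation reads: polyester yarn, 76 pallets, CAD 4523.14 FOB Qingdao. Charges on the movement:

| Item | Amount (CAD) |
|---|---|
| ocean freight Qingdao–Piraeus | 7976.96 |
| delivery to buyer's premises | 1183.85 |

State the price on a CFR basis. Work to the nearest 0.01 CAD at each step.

CFR price: CAD 12500.10

Not relevant to the conversion: delivery — on the buyer under both terms; not part of either seller's price.
From FOB to CFR, the seller additionally bears: freight.
CFR price = 4523.14 + 7976.96 = 12500.10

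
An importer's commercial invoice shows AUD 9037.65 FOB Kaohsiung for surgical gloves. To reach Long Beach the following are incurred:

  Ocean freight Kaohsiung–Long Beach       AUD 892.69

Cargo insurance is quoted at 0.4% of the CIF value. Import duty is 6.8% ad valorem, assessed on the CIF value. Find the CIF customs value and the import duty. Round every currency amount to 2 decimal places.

CIF value: AUD 9970.22; import duty: AUD 677.97

Let C be the CIF value. C = FOB price + freight + 0.4% × C
C − 0.4% × C = 9037.65 + 892.69
0.996 × C = 9930.34
C = 9930.34 / 0.996 = 9970.22
Insurance premium = 0.4% × 9970.22 = 39.88
Import duty = 9970.22 × 6.8% = 677.97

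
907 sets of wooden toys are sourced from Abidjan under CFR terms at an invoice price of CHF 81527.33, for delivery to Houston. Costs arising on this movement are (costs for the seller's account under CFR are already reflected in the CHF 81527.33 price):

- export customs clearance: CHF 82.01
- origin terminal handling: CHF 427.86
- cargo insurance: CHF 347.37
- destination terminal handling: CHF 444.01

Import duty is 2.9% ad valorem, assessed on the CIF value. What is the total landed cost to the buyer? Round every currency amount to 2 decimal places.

Total landed cost: CHF 84693.08

CFR: the seller pays costs through ocean freight to the destination port, but not insurance.
Already in the invoice (seller's account under CFR): export clearance, origin terminal — exclude.
CIF value = CFR price + insurance = 81527.33 + 347.37 = 81874.70
Import duty = 81874.70 × 2.9% = 2374.37
Buyer bears: insurance 347.37 + destination terminal 444.01 + duty 2374.37 = 3165.75
Landed cost = invoice 81527.33 + 3165.75 = 84693.08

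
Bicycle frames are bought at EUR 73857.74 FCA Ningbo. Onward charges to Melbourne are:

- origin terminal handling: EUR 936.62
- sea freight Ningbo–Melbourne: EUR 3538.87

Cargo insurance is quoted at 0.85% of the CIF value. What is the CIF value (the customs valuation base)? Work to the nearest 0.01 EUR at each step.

Let C be the CIF value. C = FCA price + pre-shipment costs + freight + 0.85% × C
C − 0.85% × C = 73857.74 + 936.62 + 3538.87
0.9915 × C = 78333.23
C = 78333.23 / 0.9915 = 79004.77
Insurance premium = 0.85% × 79004.77 = 671.54

CIF value: EUR 79004.77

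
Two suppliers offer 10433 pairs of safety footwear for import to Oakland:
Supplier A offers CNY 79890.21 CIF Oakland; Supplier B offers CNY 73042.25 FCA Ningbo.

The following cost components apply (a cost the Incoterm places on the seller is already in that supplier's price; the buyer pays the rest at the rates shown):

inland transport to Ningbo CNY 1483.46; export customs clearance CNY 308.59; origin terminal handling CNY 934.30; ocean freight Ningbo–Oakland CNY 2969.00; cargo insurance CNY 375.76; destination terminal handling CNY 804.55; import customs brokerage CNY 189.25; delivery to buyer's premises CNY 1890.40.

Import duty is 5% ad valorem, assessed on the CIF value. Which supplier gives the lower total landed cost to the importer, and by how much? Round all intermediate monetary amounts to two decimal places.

Supplier B is cheaper by CNY 2697.34

Supplier A (CIF):
The CIF price already equals the CIF value: 79890.21
Import duty = 79890.21 × 5% = 3994.51
Buyer bears (A): 804.55 + 189.25 + 1890.40 = 2884.20
Landed cost (A) = invoice 79890.21 + 2884.20 + duty 3994.51 = 86768.92
Supplier B (FCA):
CIF value = FCA price + origin terminal + freight + insurance = 73042.25 + 934.30 + 2969.00 + 375.76 = 77321.31
Import duty = 77321.31 × 5% = 3866.07
Buyer bears (B): 934.30 + 2969.00 + 375.76 + 804.55 + 189.25 + 1890.40 = 7163.26
Landed cost (B) = invoice 73042.25 + 7163.26 + duty 3866.07 = 84071.58
Difference = |86768.92 − 84071.58| = 2697.34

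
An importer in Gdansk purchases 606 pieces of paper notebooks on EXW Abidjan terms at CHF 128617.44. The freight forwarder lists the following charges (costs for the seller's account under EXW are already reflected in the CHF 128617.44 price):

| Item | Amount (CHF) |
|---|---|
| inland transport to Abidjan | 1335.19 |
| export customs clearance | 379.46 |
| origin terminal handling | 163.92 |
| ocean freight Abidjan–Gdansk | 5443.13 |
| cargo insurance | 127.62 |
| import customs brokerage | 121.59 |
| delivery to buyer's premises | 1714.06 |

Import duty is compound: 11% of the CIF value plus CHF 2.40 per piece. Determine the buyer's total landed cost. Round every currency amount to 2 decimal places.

EXW: the seller makes goods available at their premises; the buyer bears all onward costs.
CIF value = EXW price + inland to port + export clearance + origin terminal + freight + insurance = 128617.44 + 1335.19 + 379.46 + 163.92 + 5443.13 + 127.62 = 136066.76
Ad valorem component: 136066.76 × 11% = 14967.34
Specific component: 606 × 2.40 = 1454.40
Import duty = 14967.34 + 1454.40 = 16421.74
Buyer bears: inland to port 1335.19 + export clearance 379.46 + origin terminal 163.92 + freight 5443.13 + insurance 127.62 + brokerage 121.59 + delivery 1714.06 + duty 16421.74 = 25706.71
Landed cost = invoice 128617.44 + 25706.71 = 154324.15

Total landed cost: CHF 154324.15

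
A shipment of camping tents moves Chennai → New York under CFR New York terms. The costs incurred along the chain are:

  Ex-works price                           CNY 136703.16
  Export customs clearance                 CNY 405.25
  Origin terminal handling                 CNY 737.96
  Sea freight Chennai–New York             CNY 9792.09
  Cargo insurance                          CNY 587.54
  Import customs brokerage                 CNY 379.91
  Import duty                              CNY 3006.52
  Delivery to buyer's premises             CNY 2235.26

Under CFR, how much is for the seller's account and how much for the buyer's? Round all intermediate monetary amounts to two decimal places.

Seller: CNY 147638.46; buyer: CNY 6209.23

CFR: the seller pays costs through ocean freight to the destination port, but not insurance.
Seller's account: goods 136703.16 + export clearance 405.25 + origin terminal 737.96 + freight 9792.09 = 147638.46
Buyer's account: insurance 587.54 + brokerage 379.91 + duty 3006.52 + delivery 2235.26 = 6209.23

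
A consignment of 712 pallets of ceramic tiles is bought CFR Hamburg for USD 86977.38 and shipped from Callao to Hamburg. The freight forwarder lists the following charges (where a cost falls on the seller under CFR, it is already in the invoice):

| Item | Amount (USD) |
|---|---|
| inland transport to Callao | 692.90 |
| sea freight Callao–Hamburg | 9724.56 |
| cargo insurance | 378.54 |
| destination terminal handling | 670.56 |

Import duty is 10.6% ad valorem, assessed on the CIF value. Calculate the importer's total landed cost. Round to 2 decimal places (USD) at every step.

Total landed cost: USD 97286.21

CFR: the seller pays costs through ocean freight to the destination port, but not insurance.
Already in the invoice (seller's account under CFR): inland to port, freight — exclude.
CIF value = CFR price + insurance = 86977.38 + 378.54 = 87355.92
Import duty = 87355.92 × 10.6% = 9259.73
Buyer bears: insurance 378.54 + destination terminal 670.56 + duty 9259.73 = 10308.83
Landed cost = invoice 86977.38 + 10308.83 = 97286.21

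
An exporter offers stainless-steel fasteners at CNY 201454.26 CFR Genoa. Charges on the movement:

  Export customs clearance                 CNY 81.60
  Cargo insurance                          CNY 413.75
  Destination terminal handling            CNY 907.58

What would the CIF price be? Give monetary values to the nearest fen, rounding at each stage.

Not relevant to the conversion: export clearance — on the seller under both CFR and CIF; already in the CFR price and stays in the CIF price. destination terminal — on the buyer under both terms; not part of either seller's price.
From CFR to CIF, the seller additionally bears: insurance.
CIF price = 201454.26 + 413.75 = 201868.01

CIF price: CNY 201868.01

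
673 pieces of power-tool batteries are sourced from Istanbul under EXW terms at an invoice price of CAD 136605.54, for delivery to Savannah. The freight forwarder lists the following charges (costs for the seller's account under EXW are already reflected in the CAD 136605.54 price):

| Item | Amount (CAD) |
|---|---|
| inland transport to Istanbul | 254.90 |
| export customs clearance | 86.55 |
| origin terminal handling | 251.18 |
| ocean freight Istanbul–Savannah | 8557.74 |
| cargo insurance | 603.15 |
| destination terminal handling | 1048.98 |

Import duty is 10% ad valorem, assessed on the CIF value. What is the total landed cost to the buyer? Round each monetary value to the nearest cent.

EXW: the seller makes goods available at their premises; the buyer bears all onward costs.
CIF value = EXW price + inland to port + export clearance + origin terminal + freight + insurance = 136605.54 + 254.90 + 86.55 + 251.18 + 8557.74 + 603.15 = 146359.06
Import duty = 146359.06 × 10% = 14635.91
Buyer bears: inland to port 254.90 + export clearance 86.55 + origin terminal 251.18 + freight 8557.74 + insurance 603.15 + destination terminal 1048.98 + duty 14635.91 = 25438.41
Landed cost = invoice 136605.54 + 25438.41 = 162043.95

Total landed cost: CAD 162043.95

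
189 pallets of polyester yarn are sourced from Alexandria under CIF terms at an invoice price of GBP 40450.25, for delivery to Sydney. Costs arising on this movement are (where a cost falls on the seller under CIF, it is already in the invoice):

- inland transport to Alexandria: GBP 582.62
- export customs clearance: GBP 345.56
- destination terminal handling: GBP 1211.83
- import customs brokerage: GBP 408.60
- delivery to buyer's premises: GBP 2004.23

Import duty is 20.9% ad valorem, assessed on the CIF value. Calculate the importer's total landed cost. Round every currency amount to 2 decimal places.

CIF: the seller pays costs through ocean freight and marine insurance to the destination port.
Already in the invoice (seller's account under CIF): inland to port, export clearance — exclude.
The CIF price already equals the CIF value: 40450.25
Import duty = 40450.25 × 20.9% = 8454.10
Buyer bears: destination terminal 1211.83 + brokerage 408.60 + delivery 2004.23 + duty 8454.10 = 12078.76
Landed cost = invoice 40450.25 + 12078.76 = 52529.01

Total landed cost: GBP 52529.01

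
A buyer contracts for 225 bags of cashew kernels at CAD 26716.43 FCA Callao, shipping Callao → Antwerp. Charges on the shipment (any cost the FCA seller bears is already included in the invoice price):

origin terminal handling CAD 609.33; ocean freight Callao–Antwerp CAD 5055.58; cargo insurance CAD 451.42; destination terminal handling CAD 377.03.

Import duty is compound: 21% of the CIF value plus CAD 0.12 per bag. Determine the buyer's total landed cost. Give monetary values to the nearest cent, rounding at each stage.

Total landed cost: CAD 40131.67

FCA: the seller delivers export-cleared goods to the carrier; the buyer bears costs from that point.
CIF value = FCA price + origin terminal + freight + insurance = 26716.43 + 609.33 + 5055.58 + 451.42 = 32832.76
Ad valorem component: 32832.76 × 21% = 6894.88
Specific component: 225 × 0.12 = 27.00
Import duty = 6894.88 + 27.00 = 6921.88
Buyer bears: origin terminal 609.33 + freight 5055.58 + insurance 451.42 + destination terminal 377.03 + duty 6921.88 = 13415.24
Landed cost = invoice 26716.43 + 13415.24 = 40131.67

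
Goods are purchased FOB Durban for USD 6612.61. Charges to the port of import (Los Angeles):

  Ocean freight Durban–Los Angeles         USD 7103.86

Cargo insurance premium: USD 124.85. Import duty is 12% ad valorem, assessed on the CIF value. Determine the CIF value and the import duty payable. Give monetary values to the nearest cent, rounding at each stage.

CIF = FOB price + freight + insurance
CIF = 6612.61 + 7103.86 + 124.85 = 13841.32
Import duty = 13841.32 × 12% = 1660.96

CIF value: USD 13841.32; import duty: USD 1660.96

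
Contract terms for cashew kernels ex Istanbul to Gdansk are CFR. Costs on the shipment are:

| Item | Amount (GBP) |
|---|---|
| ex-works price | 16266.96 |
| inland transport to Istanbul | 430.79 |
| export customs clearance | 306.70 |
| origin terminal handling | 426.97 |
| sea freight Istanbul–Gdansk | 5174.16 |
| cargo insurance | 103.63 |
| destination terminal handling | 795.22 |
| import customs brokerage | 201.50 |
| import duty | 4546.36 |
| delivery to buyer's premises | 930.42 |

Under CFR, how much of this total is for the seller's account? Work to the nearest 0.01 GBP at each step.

Seller's account: GBP 22605.58

CFR: the seller pays costs through ocean freight to the destination port, but not insurance.
Seller's account: goods 16266.96 + inland to port 430.79 + export clearance 306.70 + origin terminal 426.97 + freight 5174.16 = 22605.58
Buyer's account: insurance 103.63 + destination terminal 795.22 + brokerage 201.50 + duty 4546.36 + delivery 930.42 = 6577.13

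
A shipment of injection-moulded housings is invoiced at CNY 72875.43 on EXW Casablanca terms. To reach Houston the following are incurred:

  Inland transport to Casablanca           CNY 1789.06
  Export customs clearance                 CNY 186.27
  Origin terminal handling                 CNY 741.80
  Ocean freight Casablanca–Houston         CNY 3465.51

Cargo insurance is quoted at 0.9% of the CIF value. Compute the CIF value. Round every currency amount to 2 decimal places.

CIF value: CNY 79776.05

Let C be the CIF value. C = EXW price + pre-shipment costs + freight + 0.9% × C
C − 0.9% × C = 72875.43 + 1789.06 + 186.27 + 741.80 + 3465.51
0.991 × C = 79058.07
C = 79058.07 / 0.991 = 79776.05
Insurance premium = 0.9% × 79776.05 = 717.98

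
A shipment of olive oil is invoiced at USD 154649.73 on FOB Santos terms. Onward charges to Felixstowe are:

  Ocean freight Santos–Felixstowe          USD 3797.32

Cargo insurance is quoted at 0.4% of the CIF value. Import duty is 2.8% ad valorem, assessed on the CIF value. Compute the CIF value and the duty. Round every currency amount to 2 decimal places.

CIF value: USD 159083.38; import duty: USD 4454.33

Let C be the CIF value. C = FOB price + freight + 0.4% × C
C − 0.4% × C = 154649.73 + 3797.32
0.996 × C = 158447.05
C = 158447.05 / 0.996 = 159083.38
Insurance premium = 0.4% × 159083.38 = 636.33
Import duty = 159083.38 × 2.8% = 4454.33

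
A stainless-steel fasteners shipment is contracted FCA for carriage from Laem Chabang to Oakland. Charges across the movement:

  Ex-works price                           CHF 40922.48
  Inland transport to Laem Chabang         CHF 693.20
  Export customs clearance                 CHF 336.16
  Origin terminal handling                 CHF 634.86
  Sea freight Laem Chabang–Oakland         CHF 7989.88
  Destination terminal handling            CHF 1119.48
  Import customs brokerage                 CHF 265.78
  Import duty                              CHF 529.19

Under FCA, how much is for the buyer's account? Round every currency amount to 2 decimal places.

FCA: the seller delivers export-cleared goods to the carrier; the buyer bears costs from that point.
Seller's account: goods 40922.48 + inland to port 693.20 + export clearance 336.16 = 41951.84
Buyer's account: origin terminal 634.86 + freight 7989.88 + destination terminal 1119.48 + brokerage 265.78 + duty 529.19 = 10539.19

Buyer's account: CHF 10539.19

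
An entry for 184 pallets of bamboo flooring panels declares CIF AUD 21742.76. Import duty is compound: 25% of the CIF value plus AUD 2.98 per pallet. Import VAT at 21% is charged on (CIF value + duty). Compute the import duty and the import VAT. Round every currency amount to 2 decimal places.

Import duty: AUD 5984.01; import VAT: AUD 5822.62

Ad valorem component: 21742.76 × 25% = 5435.69
Specific component: 184 × 2.98 = 548.32
Import duty = 5435.69 + 548.32 = 5984.01
VAT base = CIF + duty = 21742.76 + 5984.01 = 27726.77
Import VAT = 27726.77 × 21% = 5822.62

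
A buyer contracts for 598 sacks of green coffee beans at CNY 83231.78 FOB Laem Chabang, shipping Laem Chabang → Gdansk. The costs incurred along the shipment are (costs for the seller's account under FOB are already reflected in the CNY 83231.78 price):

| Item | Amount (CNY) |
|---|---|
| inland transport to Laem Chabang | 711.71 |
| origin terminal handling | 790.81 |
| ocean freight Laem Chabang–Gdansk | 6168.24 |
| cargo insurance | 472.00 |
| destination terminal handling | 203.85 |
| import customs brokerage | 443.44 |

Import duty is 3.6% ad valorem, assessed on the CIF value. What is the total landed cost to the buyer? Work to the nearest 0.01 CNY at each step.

FOB: the seller bears costs until goods are on board at the origin port; the buyer bears freight, insurance and all costs thereafter.
Already in the invoice (seller's account under FOB): inland to port, origin terminal — exclude.
CIF value = FOB price + freight + insurance = 83231.78 + 6168.24 + 472.00 = 89872.02
Import duty = 89872.02 × 3.6% = 3235.39
Buyer bears: freight 6168.24 + insurance 472.00 + destination terminal 203.85 + brokerage 443.44 + duty 3235.39 = 10522.92
Landed cost = invoice 83231.78 + 10522.92 = 93754.70

Total landed cost: CNY 93754.70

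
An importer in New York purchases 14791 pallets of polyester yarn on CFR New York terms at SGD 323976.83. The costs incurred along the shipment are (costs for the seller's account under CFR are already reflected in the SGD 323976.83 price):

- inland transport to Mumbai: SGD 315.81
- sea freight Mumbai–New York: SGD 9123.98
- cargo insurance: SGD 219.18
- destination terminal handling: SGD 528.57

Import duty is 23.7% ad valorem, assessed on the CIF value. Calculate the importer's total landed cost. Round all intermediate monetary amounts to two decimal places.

Total landed cost: SGD 401559.03

CFR: the seller pays costs through ocean freight to the destination port, but not insurance.
Already in the invoice (seller's account under CFR): inland to port, freight — exclude.
CIF value = CFR price + insurance = 323976.83 + 219.18 = 324196.01
Import duty = 324196.01 × 23.7% = 76834.45
Buyer bears: insurance 219.18 + destination terminal 528.57 + duty 76834.45 = 77582.20
Landed cost = invoice 323976.83 + 77582.20 = 401559.03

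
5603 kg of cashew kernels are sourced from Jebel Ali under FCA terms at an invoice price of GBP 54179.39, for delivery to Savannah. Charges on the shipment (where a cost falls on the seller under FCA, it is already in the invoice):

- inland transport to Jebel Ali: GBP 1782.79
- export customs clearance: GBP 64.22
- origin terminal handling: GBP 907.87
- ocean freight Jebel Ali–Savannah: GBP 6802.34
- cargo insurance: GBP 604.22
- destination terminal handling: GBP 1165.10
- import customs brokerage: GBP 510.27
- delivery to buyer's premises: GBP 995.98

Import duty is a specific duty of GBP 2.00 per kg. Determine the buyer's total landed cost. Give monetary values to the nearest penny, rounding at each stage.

Total landed cost: GBP 76371.17

FCA: the seller delivers export-cleared goods to the carrier; the buyer bears costs from that point.
Already in the invoice (seller's account under FCA): inland to port, export clearance — exclude.
CIF value = FCA price + origin terminal + freight + insurance = 54179.39 + 907.87 + 6802.34 + 604.22 = 62493.82
Import duty = 5603 × 2.00 = 11206.00
Buyer bears: origin terminal 907.87 + freight 6802.34 + insurance 604.22 + destination terminal 1165.10 + brokerage 510.27 + delivery 995.98 + duty 11206.00 = 22191.78
Landed cost = invoice 54179.39 + 22191.78 = 76371.17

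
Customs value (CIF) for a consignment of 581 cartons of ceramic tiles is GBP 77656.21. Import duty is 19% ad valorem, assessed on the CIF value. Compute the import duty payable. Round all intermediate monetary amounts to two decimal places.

Import duty: GBP 14754.68

Import duty = 77656.21 × 19% = 14754.68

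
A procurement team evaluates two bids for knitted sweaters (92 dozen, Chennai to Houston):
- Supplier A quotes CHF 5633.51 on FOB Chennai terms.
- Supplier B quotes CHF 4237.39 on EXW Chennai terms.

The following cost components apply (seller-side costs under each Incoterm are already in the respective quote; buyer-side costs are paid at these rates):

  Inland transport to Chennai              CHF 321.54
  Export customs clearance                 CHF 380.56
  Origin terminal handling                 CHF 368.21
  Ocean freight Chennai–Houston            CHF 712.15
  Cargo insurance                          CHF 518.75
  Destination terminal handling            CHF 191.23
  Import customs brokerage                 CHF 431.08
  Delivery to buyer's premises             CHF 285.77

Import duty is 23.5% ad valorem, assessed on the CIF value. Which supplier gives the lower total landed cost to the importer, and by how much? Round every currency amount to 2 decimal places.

Supplier B is cheaper by CHF 402.38

Supplier A (FOB):
CIF value = FOB price + freight + insurance = 5633.51 + 712.15 + 518.75 = 6864.41
Import duty = 6864.41 × 23.5% = 1613.14
Buyer bears (A): 712.15 + 518.75 + 191.23 + 431.08 + 285.77 = 2138.98
Landed cost (A) = invoice 5633.51 + 2138.98 + duty 1613.14 = 9385.63
Supplier B (EXW):
CIF value = EXW price + inland to port + export clearance + origin terminal + freight + insurance = 4237.39 + 321.54 + 380.56 + 368.21 + 712.15 + 518.75 = 6538.60
Import duty = 6538.60 × 23.5% = 1536.57
Buyer bears (B): 321.54 + 380.56 + 368.21 + 712.15 + 518.75 + 191.23 + 431.08 + 285.77 = 3209.29
Landed cost (B) = invoice 4237.39 + 3209.29 + duty 1536.57 = 8983.25
Difference = |9385.63 − 8983.25| = 402.38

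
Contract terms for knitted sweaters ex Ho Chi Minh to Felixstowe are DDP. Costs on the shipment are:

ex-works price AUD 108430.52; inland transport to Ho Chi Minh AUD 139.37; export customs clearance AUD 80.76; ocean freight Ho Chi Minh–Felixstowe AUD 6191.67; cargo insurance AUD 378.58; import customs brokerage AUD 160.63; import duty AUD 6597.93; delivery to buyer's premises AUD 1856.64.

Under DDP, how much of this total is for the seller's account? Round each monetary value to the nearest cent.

Seller's account: AUD 123836.10

DDP: the seller bears all costs including import duty.
Seller's account: goods 108430.52 + inland to port 139.37 + export clearance 80.76 + freight 6191.67 + insurance 378.58 + brokerage 160.63 + duty 6597.93 + delivery 1856.64 = 123836.10
Buyer's account: 0.00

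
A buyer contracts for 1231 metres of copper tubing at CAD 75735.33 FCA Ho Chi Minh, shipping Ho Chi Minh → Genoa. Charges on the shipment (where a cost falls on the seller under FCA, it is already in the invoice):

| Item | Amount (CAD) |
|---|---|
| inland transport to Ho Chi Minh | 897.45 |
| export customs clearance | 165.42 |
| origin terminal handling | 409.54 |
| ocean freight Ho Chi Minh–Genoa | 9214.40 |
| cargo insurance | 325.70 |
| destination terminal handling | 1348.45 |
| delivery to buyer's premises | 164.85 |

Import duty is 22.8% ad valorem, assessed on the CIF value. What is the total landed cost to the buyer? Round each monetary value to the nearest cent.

Total landed cost: CAD 106734.44

FCA: the seller delivers export-cleared goods to the carrier; the buyer bears costs from that point.
Already in the invoice (seller's account under FCA): inland to port, export clearance — exclude.
CIF value = FCA price + origin terminal + freight + insurance = 75735.33 + 409.54 + 9214.40 + 325.70 = 85684.97
Import duty = 85684.97 × 22.8% = 19536.17
Buyer bears: origin terminal 409.54 + freight 9214.40 + insurance 325.70 + destination terminal 1348.45 + delivery 164.85 + duty 19536.17 = 30999.11
Landed cost = invoice 75735.33 + 30999.11 = 106734.44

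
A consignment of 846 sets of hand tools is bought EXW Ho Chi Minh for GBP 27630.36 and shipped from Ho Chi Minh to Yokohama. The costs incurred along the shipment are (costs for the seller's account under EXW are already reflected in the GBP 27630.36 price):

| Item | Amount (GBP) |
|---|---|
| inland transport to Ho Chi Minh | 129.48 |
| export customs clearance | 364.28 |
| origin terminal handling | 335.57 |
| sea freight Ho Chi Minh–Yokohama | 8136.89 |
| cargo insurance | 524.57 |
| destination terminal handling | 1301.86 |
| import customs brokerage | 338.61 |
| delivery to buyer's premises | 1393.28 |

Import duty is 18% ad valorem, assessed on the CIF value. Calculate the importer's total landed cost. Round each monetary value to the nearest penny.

EXW: the seller makes goods available at their premises; the buyer bears all onward costs.
CIF value = EXW price + inland to port + export clearance + origin terminal + freight + insurance = 27630.36 + 129.48 + 364.28 + 335.57 + 8136.89 + 524.57 = 37121.15
Import duty = 37121.15 × 18% = 6681.81
Buyer bears: inland to port 129.48 + export clearance 364.28 + origin terminal 335.57 + freight 8136.89 + insurance 524.57 + destination terminal 1301.86 + brokerage 338.61 + delivery 1393.28 + duty 6681.81 = 19206.35
Landed cost = invoice 27630.36 + 19206.35 = 46836.71

Total landed cost: GBP 46836.71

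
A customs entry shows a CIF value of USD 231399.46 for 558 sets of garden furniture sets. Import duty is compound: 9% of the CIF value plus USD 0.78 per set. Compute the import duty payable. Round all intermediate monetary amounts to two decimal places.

Ad valorem component: 231399.46 × 9% = 20825.95
Specific component: 558 × 0.78 = 435.24
Import duty = 20825.95 + 435.24 = 21261.19

Import duty: USD 21261.19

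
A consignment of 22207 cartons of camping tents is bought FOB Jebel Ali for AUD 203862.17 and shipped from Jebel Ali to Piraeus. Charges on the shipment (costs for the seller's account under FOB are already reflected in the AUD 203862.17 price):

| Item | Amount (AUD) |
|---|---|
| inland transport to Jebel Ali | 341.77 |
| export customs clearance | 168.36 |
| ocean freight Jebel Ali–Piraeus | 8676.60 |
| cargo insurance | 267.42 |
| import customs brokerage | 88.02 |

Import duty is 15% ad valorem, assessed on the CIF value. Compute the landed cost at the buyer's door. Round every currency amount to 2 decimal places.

FOB: the seller bears costs until goods are on board at the origin port; the buyer bears freight, insurance and all costs thereafter.
Already in the invoice (seller's account under FOB): inland to port, export clearance — exclude.
CIF value = FOB price + freight + insurance = 203862.17 + 8676.60 + 267.42 = 212806.19
Import duty = 212806.19 × 15% = 31920.93
Buyer bears: freight 8676.60 + insurance 267.42 + brokerage 88.02 + duty 31920.93 = 40952.97
Landed cost = invoice 203862.17 + 40952.97 = 244815.14

Total landed cost: AUD 244815.14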